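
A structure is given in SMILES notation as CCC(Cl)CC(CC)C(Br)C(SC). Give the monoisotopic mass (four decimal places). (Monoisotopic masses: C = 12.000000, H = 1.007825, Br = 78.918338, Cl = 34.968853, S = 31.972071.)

Atom tally by fragment:
  CH3 → C:1 H:3
  CH2 → C:1 H:2
  CH(Cl) → C:1 H:1 Cl:1
  CH2 → C:1 H:2
  CH(C2H5) → C:3 H:6
  CH(Br) → C:1 H:1 Br:1
  CH2SCH3 → C:2 H:5 S:1
Element totals:
  C: 10
  H: 20
  Br: 1
  Cl: 1
  S: 1
Molecular formula: C10H20BrClS.
  M = 10(12.0) + 20(1.007825) + 78.918338 + 34.968853 + 31.972071
    = 120.000000 + 20.156500 + 78.918338 + 34.968853 + 31.972071 = 286.015762

286.0158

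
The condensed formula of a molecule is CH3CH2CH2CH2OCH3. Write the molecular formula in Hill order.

Element totals:
  C: 5
  H: 12
  O: 1

C5H12O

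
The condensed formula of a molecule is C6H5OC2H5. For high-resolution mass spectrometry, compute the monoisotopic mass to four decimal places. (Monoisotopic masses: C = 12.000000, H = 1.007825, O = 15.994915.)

Element totals:
  C: 8
  H: 10
  O: 1
Molecular formula: C8H10O.
  M = 8(12.0) + 10(1.007825) + 15.994915
    = 96.000000 + 10.078250 + 15.994915 = 122.073165

122.0732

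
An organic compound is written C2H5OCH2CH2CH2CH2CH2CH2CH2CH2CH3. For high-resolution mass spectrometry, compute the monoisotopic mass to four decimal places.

Atom tally by fragment:
  C2H5OCH2 → C:3 H:7 O:1
  CH2 → C:1 H:2
  CH2 → C:1 H:2
  CH2 → C:1 H:2
  CH2 → C:1 H:2
  CH2 → C:1 H:2
  CH2 → C:1 H:2
  CH2 → C:1 H:2
  CH3 → C:1 H:3
Element totals:
  C: 11
  H: 24
  O: 1
Molecular formula: C11H24O.
  M = 11(12.0) + 24(1.007825) + 15.994915
    = 132.000000 + 24.187800 + 15.994915 = 172.182715

172.1827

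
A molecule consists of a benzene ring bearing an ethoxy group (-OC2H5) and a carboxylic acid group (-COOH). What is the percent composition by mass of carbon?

Atom tally by fragment:
  benzene ring core → C:6 H:6
  (− 2 ring H displaced by substituents)
  + OC2H5 → C:2 H:5 O:1
  + COOH → C:1 H:1 O:2
Element totals:
  C: 9
  H: 10
  O: 3
Molecular formula: C9H10O3.
Molar mass = 166.176 g/mol.
Mass from C: 9 × 12.011 = 108.099 g/mol.
%C = 108.099 / 166.176 × 100 = 65.05%.

65.05%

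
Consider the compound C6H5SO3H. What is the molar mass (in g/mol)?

Atom tally by fragment:
  benzene ring core → C:6 H:6
  (− 1 ring H displaced by substituents)
  + SO3H → S:1 O:3 H:1
Element totals:
  C: 6
  H: 6
  O: 3
  S: 1
Molecular formula: C6H6O3S.
  M = 6(12.011) + 6(1.008) + 3(15.999) + 32.06
    = 72.066 + 6.048 + 47.997 + 32.060 = 158.171

158.17 g/mol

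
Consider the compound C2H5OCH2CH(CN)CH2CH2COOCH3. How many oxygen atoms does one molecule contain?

3

Element totals:
  C: 9
  H: 15
  N: 1
  O: 3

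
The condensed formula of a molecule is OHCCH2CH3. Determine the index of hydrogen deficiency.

1

Atom tally by fragment:
  OHCCH2 → C:2 H:3 O:1
  CH3 → C:1 H:3
Element totals:
  C: 3
  H: 6
  O: 1
Molecular formula: C3H6O.
DoU = (2C + 2 + N − H − X) / 2 = (2·3 + 2 + 0 − 6 − 0) / 2 = 1.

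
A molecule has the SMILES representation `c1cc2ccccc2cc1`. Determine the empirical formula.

C5H4

Atom tally by fragment:
  naphthalene ring system core → C:10 H:8
Element totals:
  C: 10
  H: 8
Molecular formula: C10H8.
gcd of subscripts = 2; dividing each by 2:
  C: 10/2 = 5
  H: 8/2 = 4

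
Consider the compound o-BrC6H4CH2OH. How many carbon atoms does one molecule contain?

Element totals:
  C: 7
  H: 7
  Br: 1
  O: 1

7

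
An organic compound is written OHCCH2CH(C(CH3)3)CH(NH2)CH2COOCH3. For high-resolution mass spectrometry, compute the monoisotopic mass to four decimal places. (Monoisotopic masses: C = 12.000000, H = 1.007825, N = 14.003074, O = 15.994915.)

Element totals:
  C: 11
  H: 21
  N: 1
  O: 3
Molecular formula: C11H21NO3.
  M = 11(12.0) + 21(1.007825) + 14.003074 + 3(15.994915)
    = 132.000000 + 21.164325 + 14.003074 + 47.984745 = 215.152144

215.1521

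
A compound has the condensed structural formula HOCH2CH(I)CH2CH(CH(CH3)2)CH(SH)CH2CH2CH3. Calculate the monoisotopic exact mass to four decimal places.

Atom tally by fragment:
  HOCH2 → C:1 H:3 O:1
  CH(I) → C:1 H:1 I:1
  CH2 → C:1 H:2
  CH(CH(CH3)2) → C:4 H:8
  CH(SH) → C:1 H:2 S:1
  CH2 → C:1 H:2
  CH2 → C:1 H:2
  CH3 → C:1 H:3
Element totals:
  C: 11
  H: 23
  I: 1
  O: 1
  S: 1
Molecular formula: C11H23IOS.
  M = 11(12.0) + 23(1.007825) + 126.904472 + 15.994915 + 31.972071
    = 132.000000 + 23.179975 + 126.904472 + 15.994915 + 31.972071 = 330.051433

330.0514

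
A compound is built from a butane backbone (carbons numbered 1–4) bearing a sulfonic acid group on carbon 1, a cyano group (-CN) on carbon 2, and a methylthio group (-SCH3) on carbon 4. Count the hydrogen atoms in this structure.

11

Atom tally by fragment:
  HO3SCH2 → C:1 H:3 S:1 O:3
  CH(CN) → C:2 H:1 N:1
  CH2 → C:1 H:2
  CH2SCH3 → C:2 H:5 S:1
Element totals:
  C: 6
  H: 11
  N: 1
  O: 3
  S: 2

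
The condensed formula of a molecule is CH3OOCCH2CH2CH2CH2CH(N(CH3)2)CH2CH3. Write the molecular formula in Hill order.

Element totals:
  C: 11
  H: 23
  N: 1
  O: 2

C11H23NO2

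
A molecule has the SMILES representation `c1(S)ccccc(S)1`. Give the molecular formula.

C6H6S2

Atom tally by fragment:
  benzene ring core → C:6 H:6
  (− 2 ring H displaced by substituents)
  + SH → S:1 H:1
  + SH → S:1 H:1
Element totals:
  C: 6
  H: 6
  S: 2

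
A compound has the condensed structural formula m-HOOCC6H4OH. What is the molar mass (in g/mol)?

Element totals:
  C: 7
  H: 6
  O: 3
Molecular formula: C7H6O3.
  M = 7(12.011) + 6(1.008) + 3(15.999)
    = 84.077 + 6.048 + 47.997 = 138.122

138.12 g/mol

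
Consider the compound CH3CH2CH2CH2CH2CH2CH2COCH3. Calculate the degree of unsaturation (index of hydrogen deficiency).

1

Atom tally by fragment:
  CH3 → C:1 H:3
  CH2 → C:1 H:2
  CH2 → C:1 H:2
  CH2 → C:1 H:2
  CH2 → C:1 H:2
  CH2 → C:1 H:2
  CH2COCH3 → C:3 H:5 O:1
Element totals:
  C: 9
  H: 18
  O: 1
Molecular formula: C9H18O.
DoU = (2C + 2 + N − H − X) / 2 = (2·9 + 2 + 0 − 18 − 0) / 2 = 1.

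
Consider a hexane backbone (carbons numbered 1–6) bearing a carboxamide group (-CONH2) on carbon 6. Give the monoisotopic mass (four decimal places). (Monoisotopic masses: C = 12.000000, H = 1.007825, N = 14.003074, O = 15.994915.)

129.1154

Atom tally by fragment:
  CH3 → C:1 H:3
  CH2 → C:1 H:2
  CH2 → C:1 H:2
  CH2 → C:1 H:2
  CH2 → C:1 H:2
  CH2CONH2 → C:2 H:4 O:1 N:1
Element totals:
  C: 7
  H: 15
  N: 1
  O: 1
Molecular formula: C7H15NO.
  M = 7(12.0) + 15(1.007825) + 14.003074 + 15.994915
    = 84.000000 + 15.117375 + 14.003074 + 15.994915 = 129.115364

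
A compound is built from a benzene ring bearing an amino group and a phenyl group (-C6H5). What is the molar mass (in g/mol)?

Atom tally by fragment:
  benzene ring core → C:6 H:6
  (− 2 ring H displaced by substituents)
  + NH2 → N:1 H:2
  + C6H5 → C:6 H:5
Element totals:
  C: 12
  H: 11
  N: 1
Molecular formula: C12H11N.
  M = 12(12.011) + 11(1.008) + 14.007
    = 144.132 + 11.088 + 14.007 = 169.227

169.23 g/mol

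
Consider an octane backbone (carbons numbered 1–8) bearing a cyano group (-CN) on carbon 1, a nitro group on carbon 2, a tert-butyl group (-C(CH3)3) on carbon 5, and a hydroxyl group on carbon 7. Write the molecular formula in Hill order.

C13H24N2O3

Atom tally by fragment:
  NCCH2 → C:2 H:2 N:1
  CH(NO2) → C:1 H:1 N:1 O:2
  CH2 → C:1 H:2
  CH2 → C:1 H:2
  CH(C(CH3)3) → C:5 H:10
  CH2 → C:1 H:2
  CH(OH) → C:1 H:2 O:1
  CH3 → C:1 H:3
Element totals:
  C: 13
  H: 24
  N: 2
  O: 3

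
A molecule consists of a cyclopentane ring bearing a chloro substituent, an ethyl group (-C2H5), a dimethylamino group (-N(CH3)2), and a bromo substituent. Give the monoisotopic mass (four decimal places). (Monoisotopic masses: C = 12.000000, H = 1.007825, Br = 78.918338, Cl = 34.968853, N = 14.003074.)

253.0233

Atom tally by fragment:
  cyclopentane ring core → C:5 H:10
  (− 4 ring H displaced by substituents)
  + Cl → Cl:1
  + C2H5 → C:2 H:5
  + N(CH3)2 → N:1 C:2 H:6
  + Br → Br:1
Element totals:
  C: 9
  H: 17
  Br: 1
  Cl: 1
  N: 1
Molecular formula: C9H17BrClN.
  M = 9(12.0) + 17(1.007825) + 78.918338 + 34.968853 + 14.003074
    = 108.000000 + 17.133025 + 78.918338 + 34.968853 + 14.003074 = 253.023290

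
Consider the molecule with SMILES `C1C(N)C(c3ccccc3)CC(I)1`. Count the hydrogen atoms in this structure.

14

Atom tally by fragment:
  cyclopentane ring core → C:5 H:10
  (− 3 ring H displaced by substituents)
  + NH2 → N:1 H:2
  + C6H5 → C:6 H:5
  + I → I:1
Element totals:
  C: 11
  H: 14
  I: 1
  N: 1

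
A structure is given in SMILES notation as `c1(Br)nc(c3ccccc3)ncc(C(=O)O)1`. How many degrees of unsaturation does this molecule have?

9

Atom tally by fragment:
  pyrimidine ring core → C:4 H:4 N:2
  (− 3 ring H displaced by substituents)
  + Br → Br:1
  + C6H5 → C:6 H:5
  + COOH → C:1 H:1 O:2
Element totals:
  C: 11
  H: 7
  Br: 1
  N: 2
  O: 2
Molecular formula: C11H7BrN2O2.
DoU = (2C + 2 + N − H − X) / 2 = (2·11 + 2 + 2 − 7 − 1) / 2 = 9.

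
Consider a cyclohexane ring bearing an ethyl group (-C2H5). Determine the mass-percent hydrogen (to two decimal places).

Atom tally by fragment:
  cyclohexane ring core → C:6 H:12
  (− 1 ring H displaced by substituents)
  + C2H5 → C:2 H:5
Element totals:
  C: 8
  H: 16
Molecular formula: C8H16.
Molar mass = 112.216 g/mol.
Mass from H: 16 × 1.008 = 16.128 g/mol.
%H = 16.128 / 112.216 × 100 = 14.37%.

14.37%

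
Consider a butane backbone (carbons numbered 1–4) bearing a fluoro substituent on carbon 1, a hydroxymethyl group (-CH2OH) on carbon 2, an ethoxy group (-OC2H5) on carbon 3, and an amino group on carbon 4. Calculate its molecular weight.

165.21 g/mol

Atom tally by fragment:
  FCH2 → C:1 H:2 F:1
  CH(CH2OH) → C:2 H:4 O:1
  CH(OC2H5) → C:3 H:6 O:1
  CH2NH2 → C:1 H:4 N:1
Element totals:
  C: 7
  H: 16
  F: 1
  N: 1
  O: 2
Molecular formula: C7H16FNO2.
  M = 7(12.011) + 16(1.008) + 18.998 + 14.007 + 2(15.999)
    = 84.077 + 16.128 + 18.998 + 14.007 + 31.998 = 165.208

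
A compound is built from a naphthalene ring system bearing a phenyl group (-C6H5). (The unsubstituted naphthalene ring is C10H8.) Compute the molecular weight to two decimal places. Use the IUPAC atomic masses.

Atom tally by fragment:
  naphthalene ring system core → C:10 H:8
  (− 1 ring H displaced by substituents)
  + C6H5 → C:6 H:5
Element totals:
  C: 16
  H: 12
Molecular formula: C16H12.
  M = 16(12.011) + 12(1.008)
    = 192.176 + 12.096 = 204.272

204.27 g/mol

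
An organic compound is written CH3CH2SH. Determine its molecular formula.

C2H6S

Atom tally by fragment:
  CH3 → C:1 H:3
  CH2SH → C:1 H:3 S:1
Element totals:
  C: 2
  H: 6
  S: 1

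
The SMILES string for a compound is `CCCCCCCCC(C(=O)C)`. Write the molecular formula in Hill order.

C11H22O

Atom tally by fragment:
  CH3 → C:1 H:3
  CH2 → C:1 H:2
  CH2 → C:1 H:2
  CH2 → C:1 H:2
  CH2 → C:1 H:2
  CH2 → C:1 H:2
  CH2 → C:1 H:2
  CH2 → C:1 H:2
  CH2COCH3 → C:3 H:5 O:1
Element totals:
  C: 11
  H: 22
  O: 1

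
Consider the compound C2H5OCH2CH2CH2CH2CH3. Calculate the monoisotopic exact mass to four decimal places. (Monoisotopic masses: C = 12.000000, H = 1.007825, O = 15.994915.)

Atom tally by fragment:
  C2H5OCH2 → C:3 H:7 O:1
  CH2 → C:1 H:2
  CH2 → C:1 H:2
  CH2 → C:1 H:2
  CH3 → C:1 H:3
Element totals:
  C: 7
  H: 16
  O: 1
Molecular formula: C7H16O.
  M = 7(12.0) + 16(1.007825) + 15.994915
    = 84.000000 + 16.125200 + 15.994915 = 116.120115

116.1201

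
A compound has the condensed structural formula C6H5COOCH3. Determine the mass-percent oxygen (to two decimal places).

Element totals:
  C: 8
  H: 8
  O: 2
Molecular formula: C8H8O2.
Molar mass = 136.150 g/mol.
Mass from O: 2 × 15.999 = 31.998 g/mol.
%O = 31.998 / 136.150 × 100 = 23.50%.

23.50%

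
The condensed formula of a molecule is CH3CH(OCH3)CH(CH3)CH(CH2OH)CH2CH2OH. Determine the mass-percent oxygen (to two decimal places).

27.23%

Element totals:
  C: 9
  H: 20
  O: 3
Molecular formula: C9H20O3.
Molar mass = 176.256 g/mol.
Mass from O: 3 × 15.999 = 47.997 g/mol.
%O = 47.997 / 176.256 × 100 = 27.23%.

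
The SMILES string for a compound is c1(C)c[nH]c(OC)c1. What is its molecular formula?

C6H9NO

Atom tally by fragment:
  pyrrole ring core → C:4 H:5 N:1
  (− 2 ring H displaced by substituents)
  + CH3 → C:1 H:3
  + OCH3 → C:1 H:3 O:1
Element totals:
  C: 6
  H: 9
  N: 1
  O: 1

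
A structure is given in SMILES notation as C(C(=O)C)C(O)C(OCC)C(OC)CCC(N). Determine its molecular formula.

Atom tally by fragment:
  CH3COCH2 → C:3 H:5 O:1
  CH(OH) → C:1 H:2 O:1
  CH(OC2H5) → C:3 H:6 O:1
  CH(OCH3) → C:2 H:4 O:1
  CH2 → C:1 H:2
  CH2 → C:1 H:2
  CH2NH2 → C:1 H:4 N:1
Element totals:
  C: 12
  H: 25
  N: 1
  O: 4

C12H25NO4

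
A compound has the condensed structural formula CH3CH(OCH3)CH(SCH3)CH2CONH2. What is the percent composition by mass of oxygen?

Atom tally by fragment:
  CH3 → C:1 H:3
  CH(OCH3) → C:2 H:4 O:1
  CH(SCH3) → C:2 H:4 S:1
  CH2CONH2 → C:2 H:4 O:1 N:1
Element totals:
  C: 7
  H: 15
  N: 1
  O: 2
  S: 1
Molecular formula: C7H15NO2S.
Molar mass = 177.262 g/mol.
Mass from O: 2 × 15.999 = 31.998 g/mol.
%O = 31.998 / 177.262 × 100 = 18.05%.

18.05%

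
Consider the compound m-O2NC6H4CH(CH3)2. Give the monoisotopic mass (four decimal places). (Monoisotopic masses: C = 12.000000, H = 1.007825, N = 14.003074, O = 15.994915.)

Atom tally by fragment:
  benzene ring core → C:6 H:6
  (− 2 ring H displaced by substituents)
  + NO2 → N:1 O:2
  + CH(CH3)2 → C:3 H:7
Element totals:
  C: 9
  H: 11
  N: 1
  O: 2
Molecular formula: C9H11NO2.
  M = 9(12.0) + 11(1.007825) + 14.003074 + 2(15.994915)
    = 108.000000 + 11.086075 + 14.003074 + 31.989830 = 165.078979

165.0790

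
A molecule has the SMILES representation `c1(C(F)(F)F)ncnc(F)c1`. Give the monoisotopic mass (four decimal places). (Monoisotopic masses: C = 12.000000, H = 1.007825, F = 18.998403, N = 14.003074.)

Atom tally by fragment:
  pyrimidine ring core → C:4 H:4 N:2
  (− 2 ring H displaced by substituents)
  + CF3 → C:1 F:3
  + F → F:1
Element totals:
  C: 5
  H: 2
  F: 4
  N: 2
Molecular formula: C5H2F4N2.
  M = 5(12.0) + 2(1.007825) + 4(18.998403) + 2(14.003074)
    = 60.000000 + 2.015650 + 75.993612 + 28.006148 = 166.015410

166.0154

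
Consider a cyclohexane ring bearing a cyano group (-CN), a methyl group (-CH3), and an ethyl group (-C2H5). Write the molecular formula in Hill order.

C10H17N

Atom tally by fragment:
  cyclohexane ring core → C:6 H:12
  (− 3 ring H displaced by substituents)
  + CN → C:1 N:1
  + CH3 → C:1 H:3
  + C2H5 → C:2 H:5
Element totals:
  C: 10
  H: 17
  N: 1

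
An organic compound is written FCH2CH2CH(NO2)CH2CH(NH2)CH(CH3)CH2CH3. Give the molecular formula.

C9H19FN2O2

Element totals:
  C: 9
  H: 19
  F: 1
  N: 2
  O: 2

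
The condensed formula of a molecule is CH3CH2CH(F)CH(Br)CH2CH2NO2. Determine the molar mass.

228.06 g/mol

Element totals:
  C: 6
  H: 11
  Br: 1
  F: 1
  N: 1
  O: 2
Molecular formula: C6H11BrFNO2.
  M = 6(12.011) + 11(1.008) + 79.904 + 18.998 + 14.007 + 2(15.999)
    = 72.066 + 11.088 + 79.904 + 18.998 + 14.007 + 31.998 = 228.061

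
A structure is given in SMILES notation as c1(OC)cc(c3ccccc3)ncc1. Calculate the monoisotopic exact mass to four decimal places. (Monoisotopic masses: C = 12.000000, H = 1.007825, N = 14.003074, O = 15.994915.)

185.0841

Atom tally by fragment:
  pyridine ring core → C:5 H:5 N:1
  (− 2 ring H displaced by substituents)
  + OCH3 → C:1 H:3 O:1
  + C6H5 → C:6 H:5
Element totals:
  C: 12
  H: 11
  N: 1
  O: 1
Molecular formula: C12H11NO.
  M = 12(12.0) + 11(1.007825) + 14.003074 + 15.994915
    = 144.000000 + 11.086075 + 14.003074 + 15.994915 = 185.084064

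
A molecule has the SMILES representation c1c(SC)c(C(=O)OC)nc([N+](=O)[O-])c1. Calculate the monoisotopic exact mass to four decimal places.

Atom tally by fragment:
  pyridine ring core → C:5 H:5 N:1
  (− 3 ring H displaced by substituents)
  + SCH3 → C:1 H:3 S:1
  + COOCH3 → C:2 H:3 O:2
  + NO2 → N:1 O:2
Element totals:
  C: 8
  H: 8
  N: 2
  O: 4
  S: 1
Molecular formula: C8H8N2O4S.
  M = 8(12.0) + 8(1.007825) + 2(14.003074) + 4(15.994915) + 31.972071
    = 96.000000 + 8.062600 + 28.006148 + 63.979660 + 31.972071 = 228.020479

228.0205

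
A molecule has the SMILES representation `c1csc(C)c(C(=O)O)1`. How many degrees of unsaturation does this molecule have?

4

Atom tally by fragment:
  thiophene ring core → C:4 H:4 S:1
  (− 2 ring H displaced by substituents)
  + CH3 → C:1 H:3
  + COOH → C:1 H:1 O:2
Element totals:
  C: 6
  H: 6
  O: 2
  S: 1
Molecular formula: C6H6O2S.
DoU = (2C + 2 + N − H − X) / 2 = (2·6 + 2 + 0 − 6 − 0) / 2 = 4.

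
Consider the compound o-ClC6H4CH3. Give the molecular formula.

C7H7Cl

Atom tally by fragment:
  benzene ring core → C:6 H:6
  (− 2 ring H displaced by substituents)
  + Cl → Cl:1
  + CH3 → C:1 H:3
Element totals:
  C: 7
  H: 7
  Cl: 1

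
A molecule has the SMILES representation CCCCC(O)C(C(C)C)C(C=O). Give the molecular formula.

C11H22O2

Atom tally by fragment:
  CH3 → C:1 H:3
  CH2 → C:1 H:2
  CH2 → C:1 H:2
  CH2 → C:1 H:2
  CH(OH) → C:1 H:2 O:1
  CH(CH(CH3)2) → C:4 H:8
  CH2CHO → C:2 H:3 O:1
Element totals:
  C: 11
  H: 22
  O: 2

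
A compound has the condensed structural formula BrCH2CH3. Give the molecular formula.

Element totals:
  C: 2
  H: 5
  Br: 1

C2H5Br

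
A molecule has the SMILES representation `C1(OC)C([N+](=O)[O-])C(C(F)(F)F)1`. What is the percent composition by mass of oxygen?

25.93%

Atom tally by fragment:
  cyclopropane ring core → C:3 H:6
  (− 3 ring H displaced by substituents)
  + OCH3 → C:1 H:3 O:1
  + NO2 → N:1 O:2
  + CF3 → C:1 F:3
Element totals:
  C: 5
  H: 6
  F: 3
  N: 1
  O: 3
Molecular formula: C5H6F3NO3.
Molar mass = 185.101 g/mol.
Mass from O: 3 × 15.999 = 47.997 g/mol.
%O = 47.997 / 185.101 × 100 = 25.93%.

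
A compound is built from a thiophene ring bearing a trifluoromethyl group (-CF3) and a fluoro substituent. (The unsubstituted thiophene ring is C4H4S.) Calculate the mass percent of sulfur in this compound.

18.85%

Atom tally by fragment:
  thiophene ring core → C:4 H:4 S:1
  (− 2 ring H displaced by substituents)
  + CF3 → C:1 F:3
  + F → F:1
Element totals:
  C: 5
  H: 2
  F: 4
  S: 1
Molecular formula: C5H2F4S.
Molar mass = 170.123 g/mol.
Mass from S: 1 × 32.06 = 32.060 g/mol.
%S = 32.060 / 170.123 × 100 = 18.85%.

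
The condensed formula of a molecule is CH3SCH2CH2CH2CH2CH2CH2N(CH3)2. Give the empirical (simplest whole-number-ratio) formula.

Atom tally by fragment:
  CH3SCH2 → C:2 H:5 S:1
  CH2 → C:1 H:2
  CH2 → C:1 H:2
  CH2 → C:1 H:2
  CH2 → C:1 H:2
  CH2N(CH3)2 → C:3 H:8 N:1
Element totals:
  C: 9
  H: 21
  N: 1
  S: 1
Molecular formula: C9H21NS.
gcd of subscripts (9, 21, 1, 1) = 1, so the empirical formula equals the molecular formula.

C9H21NS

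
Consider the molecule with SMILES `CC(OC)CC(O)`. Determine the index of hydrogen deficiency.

Atom tally by fragment:
  CH3 → C:1 H:3
  CH(OCH3) → C:2 H:4 O:1
  CH2 → C:1 H:2
  CH2OH → C:1 H:3 O:1
Element totals:
  C: 5
  H: 12
  O: 2
Molecular formula: C5H12O2.
DoU = (2C + 2 + N − H − X) / 2 = (2·5 + 2 + 0 − 12 − 0) / 2 = 0.

0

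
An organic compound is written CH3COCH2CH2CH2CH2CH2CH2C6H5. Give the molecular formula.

C14H20O

Atom tally by fragment:
  CH3COCH2 → C:3 H:5 O:1
  CH2 → C:1 H:2
  CH2 → C:1 H:2
  CH2 → C:1 H:2
  CH2 → C:1 H:2
  CH2C6H5 → C:7 H:7
Element totals:
  C: 14
  H: 20
  O: 1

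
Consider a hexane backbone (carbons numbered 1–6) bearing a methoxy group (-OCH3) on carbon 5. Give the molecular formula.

C7H16O

Atom tally by fragment:
  CH3 → C:1 H:3
  CH2 → C:1 H:2
  CH2 → C:1 H:2
  CH2 → C:1 H:2
  CH(OCH3) → C:2 H:4 O:1
  CH3 → C:1 H:3
Element totals:
  C: 7
  H: 16
  O: 1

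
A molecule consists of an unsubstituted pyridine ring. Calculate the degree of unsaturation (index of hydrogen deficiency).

4

Atom tally by fragment:
  pyridine ring core → C:5 H:5 N:1
Element totals:
  C: 5
  H: 5
  N: 1
Molecular formula: C5H5N.
DoU = (2C + 2 + N − H − X) / 2 = (2·5 + 2 + 1 − 5 − 0) / 2 = 4.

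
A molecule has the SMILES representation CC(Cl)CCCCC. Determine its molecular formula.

C7H15Cl

Atom tally by fragment:
  CH3 → C:1 H:3
  CH(Cl) → C:1 H:1 Cl:1
  CH2 → C:1 H:2
  CH2 → C:1 H:2
  CH2 → C:1 H:2
  CH2 → C:1 H:2
  CH3 → C:1 H:3
Element totals:
  C: 7
  H: 15
  Cl: 1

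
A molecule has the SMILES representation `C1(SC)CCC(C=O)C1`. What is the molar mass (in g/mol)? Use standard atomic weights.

144.23 g/mol

Atom tally by fragment:
  cyclopentane ring core → C:5 H:10
  (− 2 ring H displaced by substituents)
  + SCH3 → C:1 H:3 S:1
  + CHO → C:1 H:1 O:1
Element totals:
  C: 7
  H: 12
  O: 1
  S: 1
Molecular formula: C7H12OS.
  M = 7(12.011) + 12(1.008) + 15.999 + 32.06
    = 84.077 + 12.096 + 15.999 + 32.060 = 144.232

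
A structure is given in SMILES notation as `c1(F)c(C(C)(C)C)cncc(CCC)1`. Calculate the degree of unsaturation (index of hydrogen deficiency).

4

Atom tally by fragment:
  pyridine ring core → C:5 H:5 N:1
  (− 3 ring H displaced by substituents)
  + F → F:1
  + C(CH3)3 → C:4 H:9
  + CH2CH2CH3 → C:3 H:7
Element totals:
  C: 12
  H: 18
  F: 1
  N: 1
Molecular formula: C12H18FN.
DoU = (2C + 2 + N − H − X) / 2 = (2·12 + 2 + 1 − 18 − 1) / 2 = 4.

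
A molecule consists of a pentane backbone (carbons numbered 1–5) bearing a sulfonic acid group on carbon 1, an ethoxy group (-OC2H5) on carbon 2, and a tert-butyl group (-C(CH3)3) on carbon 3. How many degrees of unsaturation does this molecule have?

Atom tally by fragment:
  HO3SCH2 → C:1 H:3 S:1 O:3
  CH(OC2H5) → C:3 H:6 O:1
  CH(C(CH3)3) → C:5 H:10
  CH2 → C:1 H:2
  CH3 → C:1 H:3
Element totals:
  C: 11
  H: 24
  O: 4
  S: 1
Molecular formula: C11H24O4S.
DoU = (2C + 2 + N − H − X) / 2 = (2·11 + 2 + 0 − 24 − 0) / 2 = 0.

0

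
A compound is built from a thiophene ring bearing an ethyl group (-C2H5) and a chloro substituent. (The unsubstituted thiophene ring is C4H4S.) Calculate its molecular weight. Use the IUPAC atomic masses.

Atom tally by fragment:
  thiophene ring core → C:4 H:4 S:1
  (− 2 ring H displaced by substituents)
  + C2H5 → C:2 H:5
  + Cl → Cl:1
Element totals:
  C: 6
  H: 7
  Cl: 1
  S: 1
Molecular formula: C6H7ClS.
  M = 6(12.011) + 7(1.008) + 35.45 + 32.06
    = 72.066 + 7.056 + 35.450 + 32.060 = 146.632

146.63 g/mol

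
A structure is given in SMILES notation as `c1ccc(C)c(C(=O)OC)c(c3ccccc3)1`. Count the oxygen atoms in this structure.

2

Atom tally by fragment:
  benzene ring core → C:6 H:6
  (− 3 ring H displaced by substituents)
  + CH3 → C:1 H:3
  + COOCH3 → C:2 H:3 O:2
  + C6H5 → C:6 H:5
Element totals:
  C: 15
  H: 14
  O: 2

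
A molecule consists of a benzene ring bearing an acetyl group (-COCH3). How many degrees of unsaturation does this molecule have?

Atom tally by fragment:
  benzene ring core → C:6 H:6
  (− 1 ring H displaced by substituents)
  + COCH3 → C:2 H:3 O:1
Element totals:
  C: 8
  H: 8
  O: 1
Molecular formula: C8H8O.
DoU = (2C + 2 + N − H − X) / 2 = (2·8 + 2 + 0 − 8 − 0) / 2 = 5.

5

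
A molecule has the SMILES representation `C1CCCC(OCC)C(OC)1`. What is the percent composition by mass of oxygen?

20.22%

Atom tally by fragment:
  cyclohexane ring core → C:6 H:12
  (− 2 ring H displaced by substituents)
  + OC2H5 → C:2 H:5 O:1
  + OCH3 → C:1 H:3 O:1
Element totals:
  C: 9
  H: 18
  O: 2
Molecular formula: C9H18O2.
Molar mass = 158.241 g/mol.
Mass from O: 2 × 15.999 = 31.998 g/mol.
%O = 31.998 / 158.241 × 100 = 20.22%.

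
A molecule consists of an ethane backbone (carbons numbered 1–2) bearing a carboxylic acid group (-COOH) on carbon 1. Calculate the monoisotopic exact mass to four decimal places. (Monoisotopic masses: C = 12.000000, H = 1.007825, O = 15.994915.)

74.0368

Atom tally by fragment:
  HOOCCH2 → C:2 H:3 O:2
  CH3 → C:1 H:3
Element totals:
  C: 3
  H: 6
  O: 2
Molecular formula: C3H6O2.
  M = 3(12.0) + 6(1.007825) + 2(15.994915)
    = 36.000000 + 6.046950 + 31.989830 = 74.036780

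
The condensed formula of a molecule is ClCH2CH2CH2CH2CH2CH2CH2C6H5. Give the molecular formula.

C13H19Cl

Element totals:
  C: 13
  H: 19
  Cl: 1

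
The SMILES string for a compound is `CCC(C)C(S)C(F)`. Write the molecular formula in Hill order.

C6H13FS

Atom tally by fragment:
  CH3 → C:1 H:3
  CH2 → C:1 H:2
  CH(CH3) → C:2 H:4
  CH(SH) → C:1 H:2 S:1
  CH2F → C:1 H:2 F:1
Element totals:
  C: 6
  H: 13
  F: 1
  S: 1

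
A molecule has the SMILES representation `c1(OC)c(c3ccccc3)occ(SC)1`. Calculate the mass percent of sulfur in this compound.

Atom tally by fragment:
  furan ring core → C:4 H:4 O:1
  (− 3 ring H displaced by substituents)
  + OCH3 → C:1 H:3 O:1
  + C6H5 → C:6 H:5
  + SCH3 → C:1 H:3 S:1
Element totals:
  C: 12
  H: 12
  O: 2
  S: 1
Molecular formula: C12H12O2S.
Molar mass = 220.286 g/mol.
Mass from S: 1 × 32.06 = 32.060 g/mol.
%S = 32.060 / 220.286 × 100 = 14.55%.

14.55%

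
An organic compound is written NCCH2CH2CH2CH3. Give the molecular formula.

C5H9N

Atom tally by fragment:
  NCCH2 → C:2 H:2 N:1
  CH2 → C:1 H:2
  CH2 → C:1 H:2
  CH3 → C:1 H:3
Element totals:
  C: 5
  H: 9
  N: 1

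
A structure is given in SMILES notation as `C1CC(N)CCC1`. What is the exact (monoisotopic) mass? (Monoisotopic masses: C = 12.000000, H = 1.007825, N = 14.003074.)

99.1048

Atom tally by fragment:
  cyclohexane ring core → C:6 H:12
  (− 1 ring H displaced by substituents)
  + NH2 → N:1 H:2
Element totals:
  C: 6
  H: 13
  N: 1
Molecular formula: C6H13N.
  M = 6(12.0) + 13(1.007825) + 14.003074
    = 72.000000 + 13.101725 + 14.003074 = 99.104799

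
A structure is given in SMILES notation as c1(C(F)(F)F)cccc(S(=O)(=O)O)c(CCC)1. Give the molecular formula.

C10H11F3O3S

Atom tally by fragment:
  benzene ring core → C:6 H:6
  (− 3 ring H displaced by substituents)
  + CF3 → C:1 F:3
  + SO3H → S:1 O:3 H:1
  + CH2CH2CH3 → C:3 H:7
Element totals:
  C: 10
  H: 11
  F: 3
  O: 3
  S: 1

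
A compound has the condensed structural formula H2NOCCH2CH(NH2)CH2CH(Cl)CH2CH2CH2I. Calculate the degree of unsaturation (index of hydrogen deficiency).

Atom tally by fragment:
  H2NOCCH2 → C:2 H:4 O:1 N:1
  CH(NH2) → C:1 H:3 N:1
  CH2 → C:1 H:2
  CH(Cl) → C:1 H:1 Cl:1
  CH2 → C:1 H:2
  CH2 → C:1 H:2
  CH2I → C:1 H:2 I:1
Element totals:
  C: 8
  H: 16
  Cl: 1
  I: 1
  N: 2
  O: 1
Molecular formula: C8H16ClIN2O.
DoU = (2C + 2 + N − H − X) / 2 = (2·8 + 2 + 2 − 16 − 2) / 2 = 1.

1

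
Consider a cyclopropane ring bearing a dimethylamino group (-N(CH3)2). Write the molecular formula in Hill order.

Atom tally by fragment:
  cyclopropane ring core → C:3 H:6
  (− 1 ring H displaced by substituents)
  + N(CH3)2 → N:1 C:2 H:6
Element totals:
  C: 5
  H: 11
  N: 1

C5H11N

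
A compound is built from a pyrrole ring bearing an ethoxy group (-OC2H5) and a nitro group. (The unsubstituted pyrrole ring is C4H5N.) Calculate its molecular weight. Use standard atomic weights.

Atom tally by fragment:
  pyrrole ring core → C:4 H:5 N:1
  (− 2 ring H displaced by substituents)
  + OC2H5 → C:2 H:5 O:1
  + NO2 → N:1 O:2
Element totals:
  C: 6
  H: 8
  N: 2
  O: 3
Molecular formula: C6H8N2O3.
  M = 6(12.011) + 8(1.008) + 2(14.007) + 3(15.999)
    = 72.066 + 8.064 + 28.014 + 47.997 = 156.141

156.14 g/mol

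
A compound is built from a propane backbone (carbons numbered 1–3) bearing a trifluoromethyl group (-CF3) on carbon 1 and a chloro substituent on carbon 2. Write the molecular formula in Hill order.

C4H6ClF3

Atom tally by fragment:
  F3CCH2 → C:2 H:2 F:3
  CH(Cl) → C:1 H:1 Cl:1
  CH3 → C:1 H:3
Element totals:
  C: 4
  H: 6
  Cl: 1
  F: 3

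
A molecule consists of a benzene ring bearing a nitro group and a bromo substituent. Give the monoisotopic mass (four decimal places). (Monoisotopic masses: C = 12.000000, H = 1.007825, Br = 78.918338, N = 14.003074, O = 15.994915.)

200.9425

Atom tally by fragment:
  benzene ring core → C:6 H:6
  (− 2 ring H displaced by substituents)
  + NO2 → N:1 O:2
  + Br → Br:1
Element totals:
  C: 6
  H: 4
  Br: 1
  N: 1
  O: 2
Molecular formula: C6H4BrNO2.
  M = 6(12.0) + 4(1.007825) + 78.918338 + 14.003074 + 2(15.994915)
    = 72.000000 + 4.031300 + 78.918338 + 14.003074 + 31.989830 = 200.942542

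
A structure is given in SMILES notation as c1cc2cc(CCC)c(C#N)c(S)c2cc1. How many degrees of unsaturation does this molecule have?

9

Atom tally by fragment:
  naphthalene ring system core → C:10 H:8
  (− 3 ring H displaced by substituents)
  + CH2CH2CH3 → C:3 H:7
  + CN → C:1 N:1
  + SH → S:1 H:1
Element totals:
  C: 14
  H: 13
  N: 1
  S: 1
Molecular formula: C14H13NS.
DoU = (2C + 2 + N − H − X) / 2 = (2·14 + 2 + 1 − 13 − 0) / 2 = 9.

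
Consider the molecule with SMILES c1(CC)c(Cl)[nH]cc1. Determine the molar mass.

129.59 g/mol

Atom tally by fragment:
  pyrrole ring core → C:4 H:5 N:1
  (− 2 ring H displaced by substituents)
  + C2H5 → C:2 H:5
  + Cl → Cl:1
Element totals:
  C: 6
  H: 8
  Cl: 1
  N: 1
Molecular formula: C6H8ClN.
  M = 6(12.011) + 8(1.008) + 35.45 + 14.007
    = 72.066 + 8.064 + 35.450 + 14.007 = 129.587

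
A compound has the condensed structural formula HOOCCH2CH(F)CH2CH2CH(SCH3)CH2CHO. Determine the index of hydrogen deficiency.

2

Atom tally by fragment:
  HOOCCH2 → C:2 H:3 O:2
  CH(F) → C:1 H:1 F:1
  CH2 → C:1 H:2
  CH2 → C:1 H:2
  CH(SCH3) → C:2 H:4 S:1
  CH2CHO → C:2 H:3 O:1
Element totals:
  C: 9
  H: 15
  F: 1
  O: 3
  S: 1
Molecular formula: C9H15FO3S.
DoU = (2C + 2 + N − H − X) / 2 = (2·9 + 2 + 0 − 15 − 1) / 2 = 2.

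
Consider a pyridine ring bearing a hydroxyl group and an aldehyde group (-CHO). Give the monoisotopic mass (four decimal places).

123.0320

Atom tally by fragment:
  pyridine ring core → C:5 H:5 N:1
  (− 2 ring H displaced by substituents)
  + OH → O:1 H:1
  + CHO → C:1 H:1 O:1
Element totals:
  C: 6
  H: 5
  N: 1
  O: 2
Molecular formula: C6H5NO2.
  M = 6(12.0) + 5(1.007825) + 14.003074 + 2(15.994915)
    = 72.000000 + 5.039125 + 14.003074 + 31.989830 = 123.032029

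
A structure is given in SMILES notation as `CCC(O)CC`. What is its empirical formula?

Atom tally by fragment:
  CH3 → C:1 H:3
  CH2 → C:1 H:2
  CH(OH) → C:1 H:2 O:1
  CH2 → C:1 H:2
  CH3 → C:1 H:3
Element totals:
  C: 5
  H: 12
  O: 1
Molecular formula: C5H12O.
gcd of subscripts (5, 12, 1) = 1, so the empirical formula equals the molecular formula.

C5H12O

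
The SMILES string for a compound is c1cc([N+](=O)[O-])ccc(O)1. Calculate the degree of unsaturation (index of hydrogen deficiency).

5

Atom tally by fragment:
  benzene ring core → C:6 H:6
  (− 2 ring H displaced by substituents)
  + NO2 → N:1 O:2
  + OH → O:1 H:1
Element totals:
  C: 6
  H: 5
  N: 1
  O: 3
Molecular formula: C6H5NO3.
DoU = (2C + 2 + N − H − X) / 2 = (2·6 + 2 + 1 − 5 − 0) / 2 = 5.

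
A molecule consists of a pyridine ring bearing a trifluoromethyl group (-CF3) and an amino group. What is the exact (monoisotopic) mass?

162.0405

Atom tally by fragment:
  pyridine ring core → C:5 H:5 N:1
  (− 2 ring H displaced by substituents)
  + CF3 → C:1 F:3
  + NH2 → N:1 H:2
Element totals:
  C: 6
  H: 5
  F: 3
  N: 2
Molecular formula: C6H5F3N2.
  M = 6(12.0) + 5(1.007825) + 3(18.998403) + 2(14.003074)
    = 72.000000 + 5.039125 + 56.995209 + 28.006148 = 162.040482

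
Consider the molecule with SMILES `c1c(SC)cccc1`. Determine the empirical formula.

C7H8S

Atom tally by fragment:
  benzene ring core → C:6 H:6
  (− 1 ring H displaced by substituents)
  + SCH3 → C:1 H:3 S:1
Element totals:
  C: 7
  H: 8
  S: 1
Molecular formula: C7H8S.
gcd of subscripts (7, 8, 1) = 1, so the empirical formula equals the molecular formula.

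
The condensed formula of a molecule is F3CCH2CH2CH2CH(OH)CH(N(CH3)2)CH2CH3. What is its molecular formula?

Atom tally by fragment:
  F3CCH2 → C:2 H:2 F:3
  CH2 → C:1 H:2
  CH2 → C:1 H:2
  CH(OH) → C:1 H:2 O:1
  CH(N(CH3)2) → C:3 H:7 N:1
  CH2 → C:1 H:2
  CH3 → C:1 H:3
Element totals:
  C: 10
  H: 20
  F: 3
  N: 1
  O: 1

C10H20F3NO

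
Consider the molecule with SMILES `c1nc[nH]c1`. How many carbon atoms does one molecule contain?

3

Atom tally by fragment:
  imidazole ring core → C:3 H:4 N:2
Element totals:
  C: 3
  H: 4
  N: 2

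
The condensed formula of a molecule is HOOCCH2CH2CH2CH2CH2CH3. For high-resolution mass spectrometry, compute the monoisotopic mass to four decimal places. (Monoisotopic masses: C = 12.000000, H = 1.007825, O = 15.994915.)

Atom tally by fragment:
  HOOCCH2 → C:2 H:3 O:2
  CH2 → C:1 H:2
  CH2 → C:1 H:2
  CH2 → C:1 H:2
  CH2 → C:1 H:2
  CH3 → C:1 H:3
Element totals:
  C: 7
  H: 14
  O: 2
Molecular formula: C7H14O2.
  M = 7(12.0) + 14(1.007825) + 2(15.994915)
    = 84.000000 + 14.109550 + 31.989830 = 130.099380

130.0994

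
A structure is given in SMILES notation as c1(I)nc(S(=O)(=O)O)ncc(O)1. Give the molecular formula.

Atom tally by fragment:
  pyrimidine ring core → C:4 H:4 N:2
  (− 3 ring H displaced by substituents)
  + I → I:1
  + SO3H → S:1 O:3 H:1
  + OH → O:1 H:1
Element totals:
  C: 4
  H: 3
  I: 1
  N: 2
  O: 4
  S: 1

C4H3IN2O4S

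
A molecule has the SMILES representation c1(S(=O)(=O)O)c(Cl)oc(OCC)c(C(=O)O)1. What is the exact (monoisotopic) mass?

Atom tally by fragment:
  furan ring core → C:4 H:4 O:1
  (− 4 ring H displaced by substituents)
  + SO3H → S:1 O:3 H:1
  + Cl → Cl:1
  + OC2H5 → C:2 H:5 O:1
  + COOH → C:1 H:1 O:2
Element totals:
  C: 7
  H: 7
  Cl: 1
  O: 7
  S: 1
Molecular formula: C7H7ClO7S.
  M = 7(12.0) + 7(1.007825) + 34.968853 + 7(15.994915) + 31.972071
    = 84.000000 + 7.054775 + 34.968853 + 111.964405 + 31.972071 = 269.960104

269.9601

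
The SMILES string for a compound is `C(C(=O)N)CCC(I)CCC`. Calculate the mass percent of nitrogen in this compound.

5.20%

Atom tally by fragment:
  H2NOCCH2 → C:2 H:4 O:1 N:1
  CH2 → C:1 H:2
  CH2 → C:1 H:2
  CH(I) → C:1 H:1 I:1
  CH2 → C:1 H:2
  CH2 → C:1 H:2
  CH3 → C:1 H:3
Element totals:
  C: 8
  H: 16
  I: 1
  N: 1
  O: 1
Molecular formula: C8H16INO.
Molar mass = 269.126 g/mol.
Mass from N: 1 × 14.007 = 14.007 g/mol.
%N = 14.007 / 269.126 × 100 = 5.20%.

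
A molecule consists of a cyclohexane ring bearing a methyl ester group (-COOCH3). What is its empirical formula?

Atom tally by fragment:
  cyclohexane ring core → C:6 H:12
  (− 1 ring H displaced by substituents)
  + COOCH3 → C:2 H:3 O:2
Element totals:
  C: 8
  H: 14
  O: 2
Molecular formula: C8H14O2.
gcd of subscripts = 2; dividing each by 2:
  C: 8/2 = 4
  H: 14/2 = 7
  O: 2/2 = 1

C4H7O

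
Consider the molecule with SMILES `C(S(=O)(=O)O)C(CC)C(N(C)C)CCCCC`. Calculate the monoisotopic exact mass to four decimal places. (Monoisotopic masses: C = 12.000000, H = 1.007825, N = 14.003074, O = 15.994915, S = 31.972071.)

265.1712

Atom tally by fragment:
  HO3SCH2 → C:1 H:3 S:1 O:3
  CH(C2H5) → C:3 H:6
  CH(N(CH3)2) → C:3 H:7 N:1
  CH2 → C:1 H:2
  CH2 → C:1 H:2
  CH2 → C:1 H:2
  CH2 → C:1 H:2
  CH3 → C:1 H:3
Element totals:
  C: 12
  H: 27
  N: 1
  O: 3
  S: 1
Molecular formula: C12H27NO3S.
  M = 12(12.0) + 27(1.007825) + 14.003074 + 3(15.994915) + 31.972071
    = 144.000000 + 27.211275 + 14.003074 + 47.984745 + 31.972071 = 265.171165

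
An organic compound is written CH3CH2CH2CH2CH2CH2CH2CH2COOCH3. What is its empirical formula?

Atom tally by fragment:
  CH3 → C:1 H:3
  CH2 → C:1 H:2
  CH2 → C:1 H:2
  CH2 → C:1 H:2
  CH2 → C:1 H:2
  CH2 → C:1 H:2
  CH2 → C:1 H:2
  CH2COOCH3 → C:3 H:5 O:2
Element totals:
  C: 10
  H: 20
  O: 2
Molecular formula: C10H20O2.
gcd of subscripts = 2; dividing each by 2:
  C: 10/2 = 5
  H: 20/2 = 10
  O: 2/2 = 1

C5H10O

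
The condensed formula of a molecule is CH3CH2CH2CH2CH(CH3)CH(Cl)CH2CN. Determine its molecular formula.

C9H16ClN

Atom tally by fragment:
  CH3 → C:1 H:3
  CH2 → C:1 H:2
  CH2 → C:1 H:2
  CH2 → C:1 H:2
  CH(CH3) → C:2 H:4
  CH(Cl) → C:1 H:1 Cl:1
  CH2CN → C:2 H:2 N:1
Element totals:
  C: 9
  H: 16
  Cl: 1
  N: 1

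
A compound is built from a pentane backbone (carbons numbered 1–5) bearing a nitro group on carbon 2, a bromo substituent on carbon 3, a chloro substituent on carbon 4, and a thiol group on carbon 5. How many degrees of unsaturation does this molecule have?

Atom tally by fragment:
  CH3 → C:1 H:3
  CH(NO2) → C:1 H:1 N:1 O:2
  CH(Br) → C:1 H:1 Br:1
  CH(Cl) → C:1 H:1 Cl:1
  CH2SH → C:1 H:3 S:1
Element totals:
  C: 5
  H: 9
  Br: 1
  Cl: 1
  N: 1
  O: 2
  S: 1
Molecular formula: C5H9BrClNO2S.
DoU = (2C + 2 + N − H − X) / 2 = (2·5 + 2 + 1 − 9 − 2) / 2 = 1.

1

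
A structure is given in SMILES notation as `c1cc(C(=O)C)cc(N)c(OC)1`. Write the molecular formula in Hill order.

C9H11NO2

Atom tally by fragment:
  benzene ring core → C:6 H:6
  (− 3 ring H displaced by substituents)
  + COCH3 → C:2 H:3 O:1
  + NH2 → N:1 H:2
  + OCH3 → C:1 H:3 O:1
Element totals:
  C: 9
  H: 11
  N: 1
  O: 2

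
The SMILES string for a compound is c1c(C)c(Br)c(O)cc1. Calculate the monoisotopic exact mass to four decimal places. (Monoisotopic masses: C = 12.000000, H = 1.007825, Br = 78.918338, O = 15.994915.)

185.9680

Atom tally by fragment:
  benzene ring core → C:6 H:6
  (− 3 ring H displaced by substituents)
  + CH3 → C:1 H:3
  + Br → Br:1
  + OH → O:1 H:1
Element totals:
  C: 7
  H: 7
  Br: 1
  O: 1
Molecular formula: C7H7BrO.
  M = 7(12.0) + 7(1.007825) + 78.918338 + 15.994915
    = 84.000000 + 7.054775 + 78.918338 + 15.994915 = 185.968028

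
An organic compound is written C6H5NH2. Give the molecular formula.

C6H7N

Element totals:
  C: 6
  H: 7
  N: 1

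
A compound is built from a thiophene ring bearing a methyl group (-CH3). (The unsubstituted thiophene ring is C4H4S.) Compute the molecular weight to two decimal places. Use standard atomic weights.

98.16 g/mol

Atom tally by fragment:
  thiophene ring core → C:4 H:4 S:1
  (− 1 ring H displaced by substituents)
  + CH3 → C:1 H:3
Element totals:
  C: 5
  H: 6
  S: 1
Molecular formula: C5H6S.
  M = 5(12.011) + 6(1.008) + 32.06
    = 60.055 + 6.048 + 32.060 = 98.163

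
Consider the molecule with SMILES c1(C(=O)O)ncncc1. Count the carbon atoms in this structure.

5

Atom tally by fragment:
  pyrimidine ring core → C:4 H:4 N:2
  (− 1 ring H displaced by substituents)
  + COOH → C:1 H:1 O:2
Element totals:
  C: 5
  H: 4
  N: 2
  O: 2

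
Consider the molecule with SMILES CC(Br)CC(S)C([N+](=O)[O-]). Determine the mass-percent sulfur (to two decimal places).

14.05%

Atom tally by fragment:
  CH3 → C:1 H:3
  CH(Br) → C:1 H:1 Br:1
  CH2 → C:1 H:2
  CH(SH) → C:1 H:2 S:1
  CH2NO2 → C:1 H:2 N:1 O:2
Element totals:
  C: 5
  H: 10
  Br: 1
  N: 1
  O: 2
  S: 1
Molecular formula: C5H10BrNO2S.
Molar mass = 228.104 g/mol.
Mass from S: 1 × 32.06 = 32.060 g/mol.
%S = 32.060 / 228.104 × 100 = 14.05%.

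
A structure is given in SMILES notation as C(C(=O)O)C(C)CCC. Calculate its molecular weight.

130.19 g/mol

Atom tally by fragment:
  HOOCCH2 → C:2 H:3 O:2
  CH(CH3) → C:2 H:4
  CH2 → C:1 H:2
  CH2 → C:1 H:2
  CH3 → C:1 H:3
Element totals:
  C: 7
  H: 14
  O: 2
Molecular formula: C7H14O2.
  M = 7(12.011) + 14(1.008) + 2(15.999)
    = 84.077 + 14.112 + 31.998 = 130.187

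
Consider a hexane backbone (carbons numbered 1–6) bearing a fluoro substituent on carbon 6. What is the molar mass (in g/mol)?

104.17 g/mol

Atom tally by fragment:
  CH3 → C:1 H:3
  CH2 → C:1 H:2
  CH2 → C:1 H:2
  CH2 → C:1 H:2
  CH2 → C:1 H:2
  CH2F → C:1 H:2 F:1
Element totals:
  C: 6
  H: 13
  F: 1
Molecular formula: C6H13F.
  M = 6(12.011) + 13(1.008) + 18.998
    = 72.066 + 13.104 + 18.998 = 104.168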